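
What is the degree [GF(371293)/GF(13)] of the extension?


GF(371293) = GF(13^5), so the extension degree is 5

[GF(371293)/GF(13)] = 5


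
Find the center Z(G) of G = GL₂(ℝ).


Z(G) = {g ∈ G | gx = xg for all x ∈ G}
Only scalar multiples of the identity commute with all invertible matrices

Z(GL₂(ℝ)) = {aI : a ∈ ℝ, a ≠ 0}


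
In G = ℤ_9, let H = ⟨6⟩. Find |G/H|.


|⟨6⟩| = n / gcd(6, 9) = 9 / 3 = 3
H is normal (ℤ_9 is abelian).
|G/H| = |G| / |H| = 9 / 3 = 3

|G/H| = 3


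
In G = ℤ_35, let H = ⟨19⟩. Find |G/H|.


|⟨19⟩| = n / gcd(19, 35) = 35 / 1 = 35
H is normal (ℤ_35 is abelian).
|G/H| = |G| / |H| = 35 / 35 = 1

|G/H| = 1


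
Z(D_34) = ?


Z(G) = {g ∈ G | gx = xg for all x ∈ G}
For even n, Z(D_n) = {e, r^(n/2)}: the 180° rotation r^17 commutes with every reflection and rotation

Z(D_34) = {e, r^17}


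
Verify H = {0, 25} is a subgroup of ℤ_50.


Subgroup test for H = {0, 25} in (ℤ_50, +):
(1) 0 ∈ H? Yes
(2) Closure: for all a,b ∈ H, (a+b) mod 50 ∈ H? Yes
(3) Inverses: for all a ∈ H, -a mod 50 ∈ H? Yes

Yes, H is a subgroup of ℤ_50


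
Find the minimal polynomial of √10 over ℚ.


√10 satisfies x² - 10 = 0, irreducible over ℚ since 10 is squarefree

Minimal polynomial: x² - 10


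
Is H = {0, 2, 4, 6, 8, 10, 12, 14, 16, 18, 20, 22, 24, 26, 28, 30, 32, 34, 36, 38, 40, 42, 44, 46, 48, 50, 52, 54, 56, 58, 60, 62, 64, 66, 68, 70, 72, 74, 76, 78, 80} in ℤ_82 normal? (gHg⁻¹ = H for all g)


H = {0, 2, 4, 6, 8, 10, 12, 14, 16, 18, 20, 22, 24, 26, 28, 30, 32, 34, 36, 38, 40, 42, 44, 46, 48, 50, 52, 54, 56, 58, 60, 62, 64, 66, 68, 70, 72, 74, 76, 78, 80} in ℤ_82
ℤ_82 is abelian; every subgroup of an abelian group is normal

Yes, normal subgroup


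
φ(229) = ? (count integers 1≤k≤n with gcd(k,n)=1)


Factor n: 229 = 229
φ(n) = n · ∏(1 - 1/p) over distinct primes p | n
φ(229) = 229 · (1 - 1/229) = 228

φ(229) = 228


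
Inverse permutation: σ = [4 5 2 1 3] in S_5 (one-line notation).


To find σ⁻¹, swap domain and range:
σ(1) = 4 → σ⁻¹(4) = 1
σ(2) = 5 → σ⁻¹(5) = 2
σ(3) = 2 → σ⁻¹(2) = 3
σ(4) = 1 → σ⁻¹(1) = 4
σ(5) = 3 → σ⁻¹(3) = 5

σ⁻¹ = [4 3 5 1 2]


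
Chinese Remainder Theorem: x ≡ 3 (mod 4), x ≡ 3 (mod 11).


m₁ = 4, m₂ = 11, gcd = 1, so CRT applies. M = m₁·m₂ = 44
Let M₁ = M/m₁ = 11, M₂ = M/m₂ = 4
Find y₁ ≡ M₁⁻¹ (mod m₁): 11⁻¹ ≡ 3 (mod 4)
Find y₂ ≡ M₂⁻¹ (mod m₂): 4⁻¹ ≡ 3 (mod 11)
x = a₁·M₁·y₁ + a₂·M₂·y₂ = 3·11·3 + 3·4·3 = 135
Reduce mod 44: x ≡ 3
Check: 3 mod 4 = 3 ✓, 3 mod 11 = 3 ✓

x ≡ 3 (mod 44)


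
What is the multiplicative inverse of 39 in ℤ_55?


Use the extended Euclidean algorithm to write 1 = 39·s + 55·t; then s mod 55 is the inverse.
Euclidean algorithm:
  39 = 0·55 + 39
  55 = 1·39 + 16
  39 = 2·16 + 7
  16 = 2·7 + 2
  7 = 3·2 + 1
  2 = 2·1 + 0
gcd(39,55) = 1
Back-substitution gives: 39·(24) + 55·(-17) = 1
So 39⁻¹ ≡ 24 ≡ 24 (mod 55)
Check: 39 × 24 = 936 ≡ 1 (mod 55) ✓

39⁻¹ ≡ 24 (mod 55)


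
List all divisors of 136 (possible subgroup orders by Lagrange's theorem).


Lagrange's theorem: |H| divides |G|
|G| = 136
Divisors of 136: 1, 2, 4, 8, 17, 34, 68, 136

Possible subgroup orders: {1, 2, 4, 8, 17, 34, 68, 136}


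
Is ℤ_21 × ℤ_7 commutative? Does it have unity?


Direct product ring; commutative with unity (1,1); but (1,0)·(0,1) = (0,0) gives zero divisors, so not an integral domain
Commutative: Yes
Integral domain: No
Has unity: Yes

ℤ_21 × ℤ_7: Commutative=Yes, Unity=Yes


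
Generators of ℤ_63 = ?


g generates ℤ_n iff gcd(g,n) = 1
Prime factors of 63: 3, 7
Generators are g ∈ {1,...,62} not divisible by any of these primes.
Generators: {1, 2, 4, 5, 8, 10, 11, 13, 16, 17, 19, 20, 22, 23, 25, 26, 29, 31, 32, 34, 37, 38, 40, 41, 43, 44, 46, 47, 50, 52, 53, 55, 58, 59, 61, 62}
Number of generators = φ(63) = 36

Generators of ℤ_63 = {1, 2, 4, 5, 8, 10, 11, 13, 16, 17, 19, 20, 22, 23, 25, 26, 29, 31, 32, 34, 37, 38, 40, 41, 43, 44, 46, 47, 50, 52, 53, 55, 58, 59, 61, 62}


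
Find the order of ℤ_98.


ℤ_n has n elements.

|ℤ_98| = 98


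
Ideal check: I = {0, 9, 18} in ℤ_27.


Check ideal conditions for I = {0, 9, 18} in ℤ_27:
(1) I is an additive subgroup? Yes
(2) For r ∈ ℤ_27 and a ∈ I: r·a ∈ I? Yes

Yes, I is an ideal of ℤ_27


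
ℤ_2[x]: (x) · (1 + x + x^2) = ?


Expand and collect like terms; reduce coefficients mod 2:
x^0: 0·1 = 0 ≡ 0 (mod 2)
x^1: 0·1 + 1·1 = 1 ≡ 1 (mod 2)
x^2: 0·1 + 1·1 = 1 ≡ 1 (mod 2)
x^3: 1·1 = 1 ≡ 1 (mod 2)
Result: x + x^2 + x^3

f · g = x + x^2 + x^3


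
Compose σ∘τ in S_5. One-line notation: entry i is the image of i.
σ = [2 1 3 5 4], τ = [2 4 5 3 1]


σ∘τ: apply τ first, then σ
1 →τ 2 →σ 1
2 →τ 4 →σ 5
3 →τ 5 →σ 4
4 →τ 3 →σ 3
5 →τ 1 →σ 2

σ∘τ = [1 5 4 3 2]


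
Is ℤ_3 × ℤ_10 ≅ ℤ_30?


Comparing ℤ_3 × ℤ_10 and ℤ_30:
gcd(3,10) = 1, so ℤ_3 × ℤ_10 ≅ ℤ_30 (CRT)

Yes, ℤ_3 × ℤ_10 ≅ ℤ_30


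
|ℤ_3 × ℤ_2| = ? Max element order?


|ℤ_3 × ℤ_2| = 3 × 2 = 6
Max element order = lcm(3,2) = 6
Cyclic? Yes (gcd=1)

|ℤ_3×ℤ_2| = 6, max element order = 6


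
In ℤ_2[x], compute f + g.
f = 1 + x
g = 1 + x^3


Add coefficients mod 2:
x^0: 1 + 1 = 0 (mod 2)
x^1: 1 + 0 = 1 (mod 2)
x^2: 0 + 0 = 0 (mod 2)
x^3: 0 + 1 = 1 (mod 2)
Result: x + x^3

f + g = x + x^3


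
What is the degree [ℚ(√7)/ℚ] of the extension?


√7 has minimal polynomial x² - 7 (irreducible over ℚ since 7 is squarefree)

[ℚ(√7)/ℚ] = 2


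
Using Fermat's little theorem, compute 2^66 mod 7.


Fermat's little theorem: if p is prime and gcd(a,p)=1, then a^(p-1) ≡ 1 (mod p)
p = 7 is prime, gcd(2,7) = 1
Reduce exponent: 66 mod 6 = 0
So 2^66 ≡ 2^0 (mod 7)
2^0 = 1

2^66 ≡ 1 (mod 7)


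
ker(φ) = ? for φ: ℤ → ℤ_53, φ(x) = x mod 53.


Kernel = preimage of identity
ker(φ) = {x ∈ ℤ : x ≡ 0 (mod 53)} = 53ℤ = {0, ±53, ±106, ...}

ker(φ) = 53ℤ


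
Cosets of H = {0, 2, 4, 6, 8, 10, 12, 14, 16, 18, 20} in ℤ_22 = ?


H = {0, 2, 4, 6, 8, 10, 12, 14, 16, 18, 20}, |H| = 11
Number of cosets = |G|/|H| = 22/11 = 2
0 + H = {0, 2, 4, 6, 8, 10, 12, 14, 16, 18, 20}
1 + H = {1, 3, 5, 7, 9, 11, 13, 15, 17, 19, 21}

Cosets: 0+H={0,2,4,6,8,10,12,14,16,18,20}; 1+H={1,3,5,7,9,11,13,15,17,19,21}


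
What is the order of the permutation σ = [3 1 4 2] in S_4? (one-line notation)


Cycle decomposition: (1 3 4 2)
Cycle lengths: 4
Order = lcm(4) = 4

ord(σ) = 4


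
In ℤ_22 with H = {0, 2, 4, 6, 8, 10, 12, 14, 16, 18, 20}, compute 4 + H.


4 + H = {4 + h (mod 22) : h ∈ H}
4+0=4, 4+2=6, 4+4=8, 4+6=10, 4+8=12, 4+10=14, 4+12=16, 4+14=18, 4+16=20, 4+18=0, 4+20=2
4 + H = {0, 2, 4, 6, 8, 10, 12, 14, 16, 18, 20} = 0 + H

4 + H = {0, 2, 4, 6, 8, 10, 12, 14, 16, 18, 20}


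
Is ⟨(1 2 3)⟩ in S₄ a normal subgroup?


H = ⟨(1 2 3)⟩ in S₄
(1 4)(1 2 3)(1 4)⁻¹ = (4 2 3) ∉ ⟨(1 2 3)⟩

No, not a normal subgroup


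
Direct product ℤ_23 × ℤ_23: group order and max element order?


|ℤ_23 × ℤ_23| = 23 × 23 = 529
Max element order = lcm(23,23) = 23
Cyclic? No (gcd=23)

|ℤ_23×ℤ_23| = 529, max element order = 23


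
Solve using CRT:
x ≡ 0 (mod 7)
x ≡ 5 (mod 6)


m₁ = 7, m₂ = 6, gcd = 1, so CRT applies. M = m₁·m₂ = 42
Let M₁ = M/m₁ = 6, M₂ = M/m₂ = 7
Find y₁ ≡ M₁⁻¹ (mod m₁): 6⁻¹ ≡ 6 (mod 7)
Find y₂ ≡ M₂⁻¹ (mod m₂): 7⁻¹ ≡ 1 (mod 6)
x = a₁·M₁·y₁ + a₂·M₂·y₂ = 0·6·6 + 5·7·1 = 35
Reduce mod 42: x ≡ 35
Check: 35 mod 7 = 0 ✓, 35 mod 6 = 5 ✓

x ≡ 35 (mod 42)


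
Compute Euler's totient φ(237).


Factor n: 237 = 3 × 79
φ(n) = n · ∏(1 - 1/p) over distinct primes p | n
φ(237) = 237 · (1 - 1/3) · (1 - 1/79) = 156

φ(237) = 156


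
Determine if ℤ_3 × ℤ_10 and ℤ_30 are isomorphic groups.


Comparing ℤ_3 × ℤ_10 and ℤ_30:
gcd(3,10) = 1, so ℤ_3 × ℤ_10 ≅ ℤ_30 (CRT)

Yes, ℤ_3 × ℤ_10 ≅ ℤ_30


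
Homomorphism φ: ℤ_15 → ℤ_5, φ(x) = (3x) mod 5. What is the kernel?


Kernel = preimage of identity
ker(φ) = {x ∈ ℤ_15 : 3x ≡ 0 (mod 5)}. Since 5 | 15, φ is well-defined. The kernel is the cyclic subgroup ⟨5⟩ of ℤ_15 (order 3), i.e. {0, 5, 10}

ker(φ) = {0, 5, 10}


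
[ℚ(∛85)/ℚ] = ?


∛85 has minimal polynomial x³ - 85 (irreducible over ℚ since 85 is not a perfect cube)

[ℚ(∛85)/ℚ] = 3


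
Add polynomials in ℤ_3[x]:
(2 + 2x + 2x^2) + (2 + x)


Add coefficients mod 3:
x^0: 2 + 2 = 1 (mod 3)
x^1: 2 + 1 = 0 (mod 3)
x^2: 2 + 0 = 2 (mod 3)
Result: 1 + 2x^2

f + g = 1 + 2x^2


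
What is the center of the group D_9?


Z(G) = {g ∈ G | gx = xg for all x ∈ G}
For odd n, Z(D_n) = {e}: no nontrivial rotation commutes with all reflections

Z(D_9) = {e}


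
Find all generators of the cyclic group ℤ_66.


g generates ℤ_n iff gcd(g,n) = 1
Prime factors of 66: 2, 3, 11
Generators are g ∈ {1,...,65} not divisible by any of these primes.
Generators: {1, 5, 7, 13, 17, 19, 23, 25, 29, 31, 35, 37, 41, 43, 47, 49, 53, 59, 61, 65}
Number of generators = φ(66) = 20

Generators of ℤ_66 = {1, 5, 7, 13, 17, 19, 23, 25, 29, 31, 35, 37, 41, 43, 47, 49, 53, 59, 61, 65}


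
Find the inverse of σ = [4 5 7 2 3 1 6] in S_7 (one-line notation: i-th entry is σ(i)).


To find σ⁻¹, swap domain and range:
σ(1) = 4 → σ⁻¹(4) = 1
σ(2) = 5 → σ⁻¹(5) = 2
σ(3) = 7 → σ⁻¹(7) = 3
σ(4) = 2 → σ⁻¹(2) = 4
σ(5) = 3 → σ⁻¹(3) = 5
σ(6) = 1 → σ⁻¹(1) = 6
σ(7) = 6 → σ⁻¹(6) = 7

σ⁻¹ = [6 4 5 1 2 7 3]


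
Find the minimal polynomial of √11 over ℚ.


√11 satisfies x² - 11 = 0, irreducible over ℚ since 11 is squarefree

Minimal polynomial: x² - 11


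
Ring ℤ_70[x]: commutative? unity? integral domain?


ℤ_70 has zero divisors (2·35 ≡ 0), and these lift to constant zero divisors in ℤ_70[x]; so not an integral domain
Commutative: Yes
Integral domain: No
Has unity: Yes

ℤ_70[x]: Commutative=Yes, Unity=Yes


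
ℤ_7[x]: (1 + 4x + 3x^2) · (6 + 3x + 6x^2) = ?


Expand and collect like terms; reduce coefficients mod 7:
x^0: 1·6 = 6 ≡ 6 (mod 7)
x^1: 1·3 + 4·6 = 27 ≡ 6 (mod 7)
x^2: 1·6 + 4·3 + 3·6 = 36 ≡ 1 (mod 7)
x^3: 4·6 + 3·3 = 33 ≡ 5 (mod 7)
x^4: 3·6 = 18 ≡ 4 (mod 7)
Result: 6 + 6x + x^2 + 5x^3 + 4x^4

f · g = 6 + 6x + x^2 + 5x^3 + 4x^4


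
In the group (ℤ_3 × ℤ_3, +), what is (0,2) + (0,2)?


Operation: componentwise addition mod (3, 3)
(0,2) + (0,2) = ((a₁+b₁) mod 3, (a₂+b₂) mod 3) with a = (0,2), b = (0,2)

(0,2) + (0,2) = (0,1)


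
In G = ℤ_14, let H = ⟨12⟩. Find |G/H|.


|⟨12⟩| = n / gcd(12, 14) = 14 / 2 = 7
H is normal (ℤ_14 is abelian).
|G/H| = |G| / |H| = 14 / 7 = 2

|G/H| = 2


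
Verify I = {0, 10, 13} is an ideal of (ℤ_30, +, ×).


Check ideal conditions for I = {0, 10, 13} in ℤ_30:
(1) I is an additive subgroup? No
(2) For r ∈ ℤ_30 and a ∈ I: r·a ∈ I? No  [counterexample: r=2, a=10, r·a mod 30 = 20 ∉ I]

No, I is not an ideal of ℤ_30


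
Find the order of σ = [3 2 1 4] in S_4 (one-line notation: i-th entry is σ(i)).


Cycle decomposition: (1 3)
Cycle lengths: 2
Order = lcm(2) = 2

ord(σ) = 2


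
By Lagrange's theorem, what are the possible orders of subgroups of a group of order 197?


Lagrange's theorem: |H| divides |G|
|G| = 197
Divisors of 197: 1, 197

Possible subgroup orders: {1, 197}


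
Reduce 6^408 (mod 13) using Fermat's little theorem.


Fermat's little theorem: if p is prime and gcd(a,p)=1, then a^(p-1) ≡ 1 (mod p)
p = 13 is prime, gcd(6,13) = 1
Reduce exponent: 408 mod 12 = 0
So 6^408 ≡ 6^0 (mod 13)
6^0 = 1

6^408 ≡ 1 (mod 13)


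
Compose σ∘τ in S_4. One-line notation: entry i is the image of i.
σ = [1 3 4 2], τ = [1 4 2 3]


σ∘τ: apply τ first, then σ
1 →τ 1 →σ 1
2 →τ 4 →σ 2
3 →τ 2 →σ 3
4 →τ 3 →σ 4

σ∘τ = [1 2 3 4]


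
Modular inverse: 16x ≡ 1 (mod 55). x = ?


Use the extended Euclidean algorithm to write 1 = 16·s + 55·t; then s mod 55 is the inverse.
Euclidean algorithm:
  16 = 0·55 + 16
  55 = 3·16 + 7
  16 = 2·7 + 2
  7 = 3·2 + 1
  2 = 2·1 + 0
gcd(16,55) = 1
Back-substitution gives: 16·(-24) + 55·(7) = 1
So 16⁻¹ ≡ -24 ≡ 31 (mod 55)
Check: 16 × 31 = 496 ≡ 1 (mod 55) ✓

16⁻¹ ≡ 31 (mod 55)


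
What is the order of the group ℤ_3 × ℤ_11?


|A × B| = |A| · |B|
|ℤ_3 × ℤ_11| = 3 × 11 = 33

|ℤ_3 × ℤ_11| = 33


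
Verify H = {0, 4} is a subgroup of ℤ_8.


Subgroup test for H = {0, 4} in (ℤ_8, +):
(1) 0 ∈ H? Yes
(2) Closure: for all a,b ∈ H, (a+b) mod 8 ∈ H? Yes
(3) Inverses: for all a ∈ H, -a mod 8 ∈ H? Yes

Yes, H is a subgroup of ℤ_8


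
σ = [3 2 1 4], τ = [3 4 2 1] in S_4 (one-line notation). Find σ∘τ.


σ∘τ: apply τ first, then σ
1 →τ 3 →σ 1
2 →τ 4 →σ 4
3 →τ 2 →σ 2
4 →τ 1 →σ 3

σ∘τ = [1 4 2 3]


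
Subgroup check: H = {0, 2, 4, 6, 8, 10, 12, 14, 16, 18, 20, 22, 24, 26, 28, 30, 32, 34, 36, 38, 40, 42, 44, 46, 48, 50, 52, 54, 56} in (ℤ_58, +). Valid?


Subgroup test for H = {0, 2, 4, 6, 8, 10, 12, 14, 16, 18, 20, 22, 24, 26, 28, 30, 32, 34, 36, 38, 40, 42, 44, 46, 48, 50, 52, 54, 56} in (ℤ_58, +):
(1) 0 ∈ H? Yes
(2) Closure: for all a,b ∈ H, (a+b) mod 58 ∈ H? Yes
(3) Inverses: for all a ∈ H, -a mod 58 ∈ H? Yes

Yes, H is a subgroup of ℤ_58


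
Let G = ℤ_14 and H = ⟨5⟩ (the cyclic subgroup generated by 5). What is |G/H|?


|⟨5⟩| = n / gcd(5, 14) = 14 / 1 = 14
H is normal (ℤ_14 is abelian).
|G/H| = |G| / |H| = 14 / 14 = 1

|G/H| = 1


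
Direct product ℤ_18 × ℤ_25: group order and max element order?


|ℤ_18 × ℤ_25| = 18 × 25 = 450
Max element order = lcm(18,25) = 450
Cyclic? Yes (gcd=1)

|ℤ_18×ℤ_25| = 450, max element order = 450


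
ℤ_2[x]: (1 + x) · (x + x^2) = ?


Expand and collect like terms; reduce coefficients mod 2:
x^0: 1·0 = 0 ≡ 0 (mod 2)
x^1: 1·1 + 1·0 = 1 ≡ 1 (mod 2)
x^2: 1·1 + 1·1 = 2 ≡ 0 (mod 2)
x^3: 1·1 = 1 ≡ 1 (mod 2)
Result: x + x^3

f · g = x + x^3


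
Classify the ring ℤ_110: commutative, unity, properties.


ℤ_110 is a commutative ring with unity 1; 110 = 2×55 is composite, so 2·55 ≡ 0 gives zero divisors (not an integral domain)
Commutative: Yes
Integral domain: No
Has unity: Yes

ℤ_110: Commutative=Yes, Unity=Yes


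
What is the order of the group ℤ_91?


ℤ_n has n elements.

|ℤ_91| = 91


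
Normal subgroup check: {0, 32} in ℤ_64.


H = {0, 32} in ℤ_64
ℤ_64 is abelian; every subgroup of an abelian group is normal

Yes, normal subgroup


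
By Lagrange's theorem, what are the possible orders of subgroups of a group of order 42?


Lagrange's theorem: |H| divides |G|
|G| = 42
Divisors of 42: 1, 2, 3, 6, 7, 14, 21, 42

Possible subgroup orders: {1, 2, 3, 6, 7, 14, 21, 42}


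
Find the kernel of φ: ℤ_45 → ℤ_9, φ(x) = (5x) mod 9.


Kernel = preimage of identity
ker(φ) = {x ∈ ℤ_45 : 5x ≡ 0 (mod 9)}. Since 9 | 45, φ is well-defined. The kernel is the cyclic subgroup ⟨9⟩ of ℤ_45 (order 5), i.e. {0, 9, 18, 27, 36}

ker(φ) = {0, 9, 18, 27, 36}


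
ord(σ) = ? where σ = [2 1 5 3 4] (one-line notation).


Cycle decomposition: (1 2) (3 5 4)
Cycle lengths: 2, 3
Order = lcm(2, 3) = 6

ord(σ) = 6


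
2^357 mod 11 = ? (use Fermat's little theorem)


Fermat's little theorem: if p is prime and gcd(a,p)=1, then a^(p-1) ≡ 1 (mod p)
p = 11 is prime, gcd(2,11) = 1
Reduce exponent: 357 mod 10 = 7
So 2^357 ≡ 2^7 (mod 11)
2^7 mod 11 = 7

2^357 ≡ 7 (mod 11)


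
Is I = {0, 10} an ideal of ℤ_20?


Check ideal conditions for I = {0, 10} in ℤ_20:
(1) I is an additive subgroup? Yes
(2) For r ∈ ℤ_20 and a ∈ I: r·a ∈ I? Yes

Yes, I is an ideal of ℤ_20


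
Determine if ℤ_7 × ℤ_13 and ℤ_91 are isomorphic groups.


Comparing ℤ_7 × ℤ_13 and ℤ_91:
gcd(7,13) = 1, so ℤ_7 × ℤ_13 ≅ ℤ_91 (CRT)

Yes, ℤ_7 × ℤ_13 ≅ ℤ_91


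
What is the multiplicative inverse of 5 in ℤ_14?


Use the extended Euclidean algorithm to write 1 = 5·s + 14·t; then s mod 14 is the inverse.
Euclidean algorithm:
  5 = 0·14 + 5
  14 = 2·5 + 4
  5 = 1·4 + 1
  4 = 4·1 + 0
gcd(5,14) = 1
Back-substitution gives: 5·(3) + 14·(-1) = 1
So 5⁻¹ ≡ 3 ≡ 3 (mod 14)
Check: 5 × 3 = 15 ≡ 1 (mod 14) ✓

5⁻¹ ≡ 3 (mod 14)


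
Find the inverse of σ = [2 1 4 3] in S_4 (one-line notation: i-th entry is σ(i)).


To find σ⁻¹, swap domain and range:
σ(1) = 2 → σ⁻¹(2) = 1
σ(2) = 1 → σ⁻¹(1) = 2
σ(3) = 4 → σ⁻¹(4) = 3
σ(4) = 3 → σ⁻¹(3) = 4

σ⁻¹ = [2 1 4 3]


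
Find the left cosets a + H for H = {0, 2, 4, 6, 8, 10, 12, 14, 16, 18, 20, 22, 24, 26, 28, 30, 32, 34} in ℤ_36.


H = {0, 2, 4, 6, 8, 10, 12, 14, 16, 18, 20, 22, 24, 26, 28, 30, 32, 34}, |H| = 18
Number of cosets = |G|/|H| = 36/18 = 2
0 + H = {0, 2, 4, 6, 8, 10, 12, 14, 16, 18, 20, 22, 24, 26, 28, 30, 32, 34}
1 + H = {1, 3, 5, 7, 9, 11, 13, 15, 17, 19, 21, 23, 25, 27, 29, 31, 33, 35}

Cosets: 0+H={0,2,4,6,8,10,12,14,16,18,20,22,24,26,28,30,32,34}; 1+H={1,3,5,7,9,11,13,15,17,19,21,23,25,27,29,31,33,35}


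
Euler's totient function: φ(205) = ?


Factor n: 205 = 5 × 41
φ(n) = n · ∏(1 - 1/p) over distinct primes p | n
φ(205) = 205 · (1 - 1/5) · (1 - 1/41) = 160

φ(205) = 160


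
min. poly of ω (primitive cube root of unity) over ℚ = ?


ω satisfies x² + x + 1 = 0 (the cyclotomic polynomial Φ₃)

Minimal polynomial: x² + x + 1


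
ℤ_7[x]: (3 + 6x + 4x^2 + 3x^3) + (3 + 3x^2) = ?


Add coefficients mod 7:
x^0: 3 + 3 = 6 (mod 7)
x^1: 6 + 0 = 6 (mod 7)
x^2: 4 + 3 = 0 (mod 7)
x^3: 3 + 0 = 3 (mod 7)
Result: 6 + 6x + 3x^3

f + g = 6 + 6x + 3x^3


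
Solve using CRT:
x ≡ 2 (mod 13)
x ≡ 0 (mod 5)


m₁ = 13, m₂ = 5, gcd = 1, so CRT applies. M = m₁·m₂ = 65
Let M₁ = M/m₁ = 5, M₂ = M/m₂ = 13
Find y₁ ≡ M₁⁻¹ (mod m₁): 5⁻¹ ≡ 8 (mod 13)
Find y₂ ≡ M₂⁻¹ (mod m₂): 13⁻¹ ≡ 2 (mod 5)
x = a₁·M₁·y₁ + a₂·M₂·y₂ = 2·5·8 + 0·13·2 = 80
Reduce mod 65: x ≡ 15
Check: 15 mod 13 = 2 ✓, 15 mod 5 = 0 ✓

x ≡ 15 (mod 65)


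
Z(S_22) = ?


Z(G) = {g ∈ G | gx = xg for all x ∈ G}
S_n is non-abelian for n ≥ 3; Z(S_22) is trivial

Z(S_22) = {e}


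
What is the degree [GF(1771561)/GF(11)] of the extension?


GF(1771561) = GF(11^6), so the extension degree is 6

[GF(1771561)/GF(11)] = 6


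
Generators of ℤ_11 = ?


g generates ℤ_n iff gcd(g,n) = 1
Checking each g ∈ {1,...,10}:
gcd(1,11) = 1
gcd(2,11) = 1
gcd(3,11) = 1
gcd(4,11) = 1
gcd(5,11) = 1
gcd(6,11) = 1
gcd(7,11) = 1
gcd(8,11) = 1
gcd(9,11) = 1
gcd(10,11) = 1
Generators: {1, 2, 3, 4, 5, 6, 7, 8, 9, 10}
Number of generators = φ(11) = 10

Generators of ℤ_11 = {1, 2, 3, 4, 5, 6, 7, 8, 9, 10}


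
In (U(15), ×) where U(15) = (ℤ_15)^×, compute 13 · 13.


Operation: multiplication mod 15
13 · 13 = (a × b) mod 15 with a = 13, b = 13

13 · 13 = 4


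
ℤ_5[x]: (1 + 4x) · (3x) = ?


Expand and collect like terms; reduce coefficients mod 5:
x^0: 1·0 = 0 ≡ 0 (mod 5)
x^1: 1·3 + 4·0 = 3 ≡ 3 (mod 5)
x^2: 4·3 = 12 ≡ 2 (mod 5)
Result: 3x + 2x^2

f · g = 3x + 2x^2


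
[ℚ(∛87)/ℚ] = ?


∛87 has minimal polynomial x³ - 87 (irreducible over ℚ since 87 is not a perfect cube)

[ℚ(∛87)/ℚ] = 3


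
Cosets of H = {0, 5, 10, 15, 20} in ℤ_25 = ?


H = {0, 5, 10, 15, 20}, |H| = 5
Number of cosets = |G|/|H| = 25/5 = 5
0 + H = {0, 5, 10, 15, 20}
1 + H = {1, 6, 11, 16, 21}
2 + H = {2, 7, 12, 17, 22}
3 + H = {3, 8, 13, 18, 23}
4 + H = {4, 9, 14, 19, 24}

Cosets: 0+H={0,5,10,15,20}; 1+H={1,6,11,16,21}; 2+H={2,7,12,17,22}; 3+H={3,8,13,18,23}; 4+H={4,9,14,19,24}


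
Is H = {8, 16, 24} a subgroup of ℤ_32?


Subgroup test for H = {8, 16, 24} in (ℤ_32, +):
(1) 0 ∈ H? No
(2) Closure: for all a,b ∈ H, (a+b) mod 32 ∈ H? No  [counterexample: 8 + 24 = 0 ∉ H]
(3) Inverses: for all a ∈ H, -a mod 32 ∈ H? Yes

No, H is not a subgroup of ℤ_32


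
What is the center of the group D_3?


Z(G) = {g ∈ G | gx = xg for all x ∈ G}
For odd n, Z(D_n) = {e}: no nontrivial rotation commutes with all reflections

Z(D_3) = {e}


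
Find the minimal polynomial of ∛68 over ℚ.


∛68 satisfies x³ - 68 = 0, irreducible over ℚ (no rational root; 68 is not a perfect cube)

Minimal polynomial: x³ - 68


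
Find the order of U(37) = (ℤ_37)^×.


U(n) is the group of units mod n; |U(n)| = φ(n)
|U(37)| = φ(37) = 36

|U(37) = (ℤ_37)^×| = 36


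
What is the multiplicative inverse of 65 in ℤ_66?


Use the extended Euclidean algorithm to write 1 = 65·s + 66·t; then s mod 66 is the inverse.
Euclidean algorithm:
  65 = 0·66 + 65
  66 = 1·65 + 1
  65 = 65·1 + 0
gcd(65,66) = 1
Back-substitution gives: 65·(-1) + 66·(1) = 1
So 65⁻¹ ≡ -1 ≡ 65 (mod 66)
Check: 65 × 65 = 4225 ≡ 1 (mod 66) ✓

65⁻¹ ≡ 65 (mod 66)


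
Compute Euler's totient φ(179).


Factor n: 179 = 179
φ(n) = n · ∏(1 - 1/p) over distinct primes p | n
φ(179) = 179 · (1 - 1/179) = 178

φ(179) = 178


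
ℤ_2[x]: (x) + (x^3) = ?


Add coefficients mod 2:
x^0: 0 + 0 = 0 (mod 2)
x^1: 1 + 0 = 1 (mod 2)
x^2: 0 + 0 = 0 (mod 2)
x^3: 0 + 1 = 1 (mod 2)
Result: x + x^3

f + g = x + x^3


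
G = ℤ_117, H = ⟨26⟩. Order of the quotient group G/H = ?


|⟨26⟩| = n / gcd(26, 117) = 117 / 13 = 9
H is normal (ℤ_117 is abelian).
|G/H| = |G| / |H| = 117 / 9 = 13

|G/H| = 13


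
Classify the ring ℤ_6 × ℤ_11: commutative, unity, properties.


Direct product ring; commutative with unity (1,1); but (1,0)·(0,1) = (0,0) gives zero divisors, so not an integral domain
Commutative: Yes
Integral domain: No
Has unity: Yes

ℤ_6 × ℤ_11: Commutative=Yes, Unity=Yes


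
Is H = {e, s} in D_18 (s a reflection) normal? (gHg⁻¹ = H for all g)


H = {e, s} in D_18 (s a reflection)
r·s·r⁻¹ = sr⁻² ≠ s for n ≥ 3, so {e, s} is not closed under conjugation

No, not a normal subgroup


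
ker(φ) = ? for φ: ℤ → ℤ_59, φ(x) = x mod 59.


Kernel = preimage of identity
ker(φ) = {x ∈ ℤ : x ≡ 0 (mod 59)} = 59ℤ = {0, ±59, ±118, ...}

ker(φ) = 59ℤ


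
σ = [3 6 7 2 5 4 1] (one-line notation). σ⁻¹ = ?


To find σ⁻¹, swap domain and range:
σ(1) = 3 → σ⁻¹(3) = 1
σ(2) = 6 → σ⁻¹(6) = 2
σ(3) = 7 → σ⁻¹(7) = 3
σ(4) = 2 → σ⁻¹(2) = 4
σ(5) = 5 → σ⁻¹(5) = 5
σ(6) = 4 → σ⁻¹(4) = 6
σ(7) = 1 → σ⁻¹(1) = 7

σ⁻¹ = [7 4 1 6 5 2 3]


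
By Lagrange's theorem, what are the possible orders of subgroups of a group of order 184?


Lagrange's theorem: |H| divides |G|
|G| = 184
Divisors of 184: 1, 2, 4, 8, 23, 46, 92, 184

Possible subgroup orders: {1, 2, 4, 8, 23, 46, 92, 184}


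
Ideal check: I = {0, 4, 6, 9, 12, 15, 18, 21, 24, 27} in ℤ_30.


Check ideal conditions for I = {0, 4, 6, 9, 12, 15, 18, 21, 24, 27} in ℤ_30:
(1) I is an additive subgroup? No
(2) For r ∈ ℤ_30 and a ∈ I: r·a ∈ I? No  [counterexample: r=2, a=4, r·a mod 30 = 8 ∉ I]

No, I is not an ideal of ℤ_30


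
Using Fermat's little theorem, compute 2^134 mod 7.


Fermat's little theorem: if p is prime and gcd(a,p)=1, then a^(p-1) ≡ 1 (mod p)
p = 7 is prime, gcd(2,7) = 1
Reduce exponent: 134 mod 6 = 2
So 2^134 ≡ 2^2 (mod 7)
2^2 mod 7 = 4

2^134 ≡ 4 (mod 7)


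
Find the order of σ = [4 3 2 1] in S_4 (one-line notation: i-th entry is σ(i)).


Cycle decomposition: (1 4) (2 3)
Cycle lengths: 2, 2
Order = lcm(2, 2) = 2

ord(σ) = 2


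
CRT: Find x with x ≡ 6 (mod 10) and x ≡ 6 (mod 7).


m₁ = 10, m₂ = 7, gcd = 1, so CRT applies. M = m₁·m₂ = 70
Let M₁ = M/m₁ = 7, M₂ = M/m₂ = 10
Find y₁ ≡ M₁⁻¹ (mod m₁): 7⁻¹ ≡ 3 (mod 10)
Find y₂ ≡ M₂⁻¹ (mod m₂): 10⁻¹ ≡ 5 (mod 7)
x = a₁·M₁·y₁ + a₂·M₂·y₂ = 6·7·3 + 6·10·5 = 426
Reduce mod 70: x ≡ 6
Check: 6 mod 10 = 6 ✓, 6 mod 7 = 6 ✓

x ≡ 6 (mod 70)


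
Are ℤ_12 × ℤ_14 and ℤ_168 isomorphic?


Comparing ℤ_12 × ℤ_14 and ℤ_168:
gcd(12,14) = 2 ≠ 1. Max element order in ℤ_12×ℤ_14 is lcm(12,14) = 84 < 168, so it has no element of order 168

No, ℤ_12 × ℤ_14 ≇ ℤ_168


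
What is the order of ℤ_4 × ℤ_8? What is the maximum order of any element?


|ℤ_4 × ℤ_8| = 4 × 8 = 32
Max element order = lcm(4,8) = 8
Cyclic? No (gcd=4)

|ℤ_4×ℤ_8| = 32, max element order = 8


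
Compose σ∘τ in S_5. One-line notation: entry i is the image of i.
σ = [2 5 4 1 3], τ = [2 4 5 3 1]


σ∘τ: apply τ first, then σ
1 →τ 2 →σ 5
2 →τ 4 →σ 1
3 →τ 5 →σ 3
4 →τ 3 →σ 4
5 →τ 1 →σ 2

σ∘τ = [5 1 3 4 2]


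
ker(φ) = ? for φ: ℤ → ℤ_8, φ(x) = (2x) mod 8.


Kernel = preimage of identity
ker(φ) = {x ∈ ℤ : 2x ≡ 0 (mod 8)}. gcd(2,8) = 2, so 2x ≡ 0 (mod 8) ⟺ x ≡ 0 (mod 8/2 = 4). Hence ker(φ) = 4ℤ

ker(φ) = 4ℤ


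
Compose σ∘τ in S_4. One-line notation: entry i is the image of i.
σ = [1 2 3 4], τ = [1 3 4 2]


σ∘τ: apply τ first, then σ
1 →τ 1 →σ 1
2 →τ 3 →σ 3
3 →τ 4 →σ 4
4 →τ 2 →σ 2

σ∘τ = [1 3 4 2]


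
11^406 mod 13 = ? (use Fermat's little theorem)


Fermat's little theorem: if p is prime and gcd(a,p)=1, then a^(p-1) ≡ 1 (mod p)
p = 13 is prime, gcd(11,13) = 1
Reduce exponent: 406 mod 12 = 10
So 11^406 ≡ 11^10 (mod 13)
11^10 mod 13 = 10

11^406 ≡ 10 (mod 13)


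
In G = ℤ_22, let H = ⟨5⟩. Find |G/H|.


|⟨5⟩| = n / gcd(5, 22) = 22 / 1 = 22
H is normal (ℤ_22 is abelian).
|G/H| = |G| / |H| = 22 / 22 = 1

|G/H| = 1


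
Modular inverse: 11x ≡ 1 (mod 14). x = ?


Use the extended Euclidean algorithm to write 1 = 11·s + 14·t; then s mod 14 is the inverse.
Euclidean algorithm:
  11 = 0·14 + 11
  14 = 1·11 + 3
  11 = 3·3 + 2
  3 = 1·2 + 1
  2 = 2·1 + 0
gcd(11,14) = 1
Back-substitution gives: 11·(-5) + 14·(4) = 1
So 11⁻¹ ≡ -5 ≡ 9 (mod 14)
Check: 11 × 9 = 99 ≡ 1 (mod 14) ✓

11⁻¹ ≡ 9 (mod 14)


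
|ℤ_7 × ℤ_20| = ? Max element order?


|ℤ_7 × ℤ_20| = 7 × 20 = 140
Max element order = lcm(7,20) = 140
Cyclic? Yes (gcd=1)

|ℤ_7×ℤ_20| = 140, max element order = 140


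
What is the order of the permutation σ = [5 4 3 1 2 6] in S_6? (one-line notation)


Cycle decomposition: (1 5 2 4)
Cycle lengths: 4
Order = lcm(4) = 4

ord(σ) = 4


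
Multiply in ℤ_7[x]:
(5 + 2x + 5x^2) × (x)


Expand and collect like terms; reduce coefficients mod 7:
x^0: 5·0 = 0 ≡ 0 (mod 7)
x^1: 5·1 + 2·0 = 5 ≡ 5 (mod 7)
x^2: 2·1 + 5·0 = 2 ≡ 2 (mod 7)
x^3: 5·1 = 5 ≡ 5 (mod 7)
Result: 5x + 2x^2 + 5x^3

f · g = 5x + 2x^2 + 5x^3


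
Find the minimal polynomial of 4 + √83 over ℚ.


Let α = 4 + √83. Then α - 4 = √83, so (α - 4)² = 83, giving α² - 8α - 67 = 0. Degree 2 and α ∉ ℚ, so this is the minimal polynomial.

Minimal polynomial: x² - 8x - 67


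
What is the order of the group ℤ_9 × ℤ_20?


|A × B| = |A| · |B|
|ℤ_9 × ℤ_20| = 9 × 20 = 180

|ℤ_9 × ℤ_20| = 180


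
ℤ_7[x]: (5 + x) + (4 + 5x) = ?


Add coefficients mod 7:
x^0: 5 + 4 = 2 (mod 7)
x^1: 1 + 5 = 6 (mod 7)
Result: 2 + 6x

f + g = 2 + 6x


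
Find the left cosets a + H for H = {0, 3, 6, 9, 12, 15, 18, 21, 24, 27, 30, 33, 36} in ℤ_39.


H = {0, 3, 6, 9, 12, 15, 18, 21, 24, 27, 30, 33, 36}, |H| = 13
Number of cosets = |G|/|H| = 39/13 = 3
0 + H = {0, 3, 6, 9, 12, 15, 18, 21, 24, 27, 30, 33, 36}
1 + H = {1, 4, 7, 10, 13, 16, 19, 22, 25, 28, 31, 34, 37}
2 + H = {2, 5, 8, 11, 14, 17, 20, 23, 26, 29, 32, 35, 38}

Cosets: 0+H={0,3,6,9,12,15,18,21,24,27,30,33,36}; 1+H={1,4,7,10,13,16,19,22,25,28,31,34,37}; 2+H={2,5,8,11,14,17,20,23,26,29,32,35,38}


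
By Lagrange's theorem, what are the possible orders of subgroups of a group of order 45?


Lagrange's theorem: |H| divides |G|
|G| = 45
Divisors of 45: 1, 3, 5, 9, 15, 45

Possible subgroup orders: {1, 3, 5, 9, 15, 45}


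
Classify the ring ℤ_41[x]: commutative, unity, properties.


ℤ_41 is a field (n prime), so ℤ_41[x] is a commutative integral domain with unity
Commutative: Yes
Integral domain: Yes
Has unity: Yes

ℤ_41[x]: Commutative=Yes, Unity=Yes


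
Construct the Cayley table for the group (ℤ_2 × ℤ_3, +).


Elements: {(0,0), (0,1), (0,2), (1,0), (1,1), (1,2)}
Operation: componentwise addition mod (2, 3)
Entry (a, b) = ((a₁+b₁) mod 2, (a₂+b₂) mod 3)

Cayley table:
      | (0,0) | (0,1) | (0,2) | (1,0) | (1,1) | (1,2)
(0,0) | (0,0) | (0,1) | (0,2) | (1,0) | (1,1) | (1,2)
(0,1) | (0,1) | (0,2) | (0,0) | (1,1) | (1,2) | (1,0)
(0,2) | (0,2) | (0,0) | (0,1) | (1,2) | (1,0) | (1,1)
(1,0) | (1,0) | (1,1) | (1,2) | (0,0) | (0,1) | (0,2)
(1,1) | (1,1) | (1,2) | (1,0) | (0,1) | (0,2) | (0,0)
(1,2) | (1,2) | (1,0) | (1,1) | (0,2) | (0,0) | (0,1)


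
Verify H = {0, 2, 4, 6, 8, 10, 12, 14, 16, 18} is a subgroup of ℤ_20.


Subgroup test for H = {0, 2, 4, 6, 8, 10, 12, 14, 16, 18} in (ℤ_20, +):
(1) 0 ∈ H? Yes
(2) Closure: for all a,b ∈ H, (a+b) mod 20 ∈ H? Yes
(3) Inverses: for all a ∈ H, -a mod 20 ∈ H? Yes

Yes, H is a subgroup of ℤ_20


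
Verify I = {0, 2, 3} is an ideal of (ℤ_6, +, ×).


Check ideal conditions for I = {0, 2, 3} in ℤ_6:
(1) I is an additive subgroup? No
(2) For r ∈ ℤ_6 and a ∈ I: r·a ∈ I? No  [counterexample: r=2, a=2, r·a mod 6 = 4 ∉ I]

No, I is not an ideal of ℤ_6


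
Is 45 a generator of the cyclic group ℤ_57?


g generates ℤ_n iff gcd(g, n) = 1
gcd(45, 57) = 3
Since gcd = 3 ≠ 1, ⟨45⟩ has order 19 < 57, so 45 is not a generator.

No, 45 does not generate ℤ_57


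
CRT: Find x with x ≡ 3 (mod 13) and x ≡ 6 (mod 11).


m₁ = 13, m₂ = 11, gcd = 1, so CRT applies. M = m₁·m₂ = 143
Let M₁ = M/m₁ = 11, M₂ = M/m₂ = 13
Find y₁ ≡ M₁⁻¹ (mod m₁): 11⁻¹ ≡ 6 (mod 13)
Find y₂ ≡ M₂⁻¹ (mod m₂): 13⁻¹ ≡ 6 (mod 11)
x = a₁·M₁·y₁ + a₂·M₂·y₂ = 3·11·6 + 6·13·6 = 666
Reduce mod 143: x ≡ 94
Check: 94 mod 13 = 3 ✓, 94 mod 11 = 6 ✓

x ≡ 94 (mod 143)


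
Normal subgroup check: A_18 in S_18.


H = A_18 in S_18
A_18 has index 2 in S_18, and every subgroup of index 2 is normal

Yes, normal subgroup


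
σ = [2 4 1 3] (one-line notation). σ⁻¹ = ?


To find σ⁻¹, swap domain and range:
σ(1) = 2 → σ⁻¹(2) = 1
σ(2) = 4 → σ⁻¹(4) = 2
σ(3) = 1 → σ⁻¹(1) = 3
σ(4) = 3 → σ⁻¹(3) = 4

σ⁻¹ = [3 1 4 2]


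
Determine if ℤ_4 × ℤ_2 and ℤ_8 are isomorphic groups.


Comparing ℤ_4 × ℤ_2 and ℤ_8:
gcd(4,2) = 2 ≠ 1. Max element order in ℤ_4×ℤ_2 is lcm(4,2) = 4 < 8, so it has no element of order 8

No, ℤ_4 × ℤ_2 ≇ ℤ_8


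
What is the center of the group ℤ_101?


Z(G) = {g ∈ G | gx = xg for all x ∈ G}
ℤ_101 is abelian, so Z(G) = G

Z(ℤ_101) = ℤ_101


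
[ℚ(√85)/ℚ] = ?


√85 has minimal polynomial x² - 85 (irreducible over ℚ since 85 is squarefree)

[ℚ(√85)/ℚ] = 2


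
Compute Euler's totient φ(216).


Factor n: 216 = 2^3 × 3^3
φ(n) = n · ∏(1 - 1/p) over distinct primes p | n
φ(216) = 216 · (1 - 1/2) · (1 - 1/3) = 72

φ(216) = 72


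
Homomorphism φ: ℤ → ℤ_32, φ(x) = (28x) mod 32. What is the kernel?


Kernel = preimage of identity
ker(φ) = {x ∈ ℤ : 28x ≡ 0 (mod 32)}. gcd(28,32) = 4, so 28x ≡ 0 (mod 32) ⟺ x ≡ 0 (mod 32/4 = 8). Hence ker(φ) = 8ℤ

ker(φ) = 8ℤ


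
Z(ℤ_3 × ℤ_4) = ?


Z(G) = {g ∈ G | gx = xg for all x ∈ G}
Direct product of abelian groups is abelian, so Z(G) = G

Z(ℤ_3 × ℤ_4) = ℤ_3 × ℤ_4


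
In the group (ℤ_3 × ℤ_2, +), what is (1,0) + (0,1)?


Operation: componentwise addition mod (3, 2)
(1,0) + (0,1) = ((a₁+b₁) mod 3, (a₂+b₂) mod 2) with a = (1,0), b = (0,1)

(1,0) + (0,1) = (1,1)


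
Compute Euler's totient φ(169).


Factor n: 169 = 13^2
φ(n) = n · ∏(1 - 1/p) over distinct primes p | n
φ(169) = 169 · (1 - 1/13) = 156

φ(169) = 156


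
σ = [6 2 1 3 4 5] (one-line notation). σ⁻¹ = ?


To find σ⁻¹, swap domain and range:
σ(1) = 6 → σ⁻¹(6) = 1
σ(2) = 2 → σ⁻¹(2) = 2
σ(3) = 1 → σ⁻¹(1) = 3
σ(4) = 3 → σ⁻¹(3) = 4
σ(5) = 4 → σ⁻¹(4) = 5
σ(6) = 5 → σ⁻¹(5) = 6

σ⁻¹ = [3 2 4 5 6 1]


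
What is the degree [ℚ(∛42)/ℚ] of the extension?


∛42 has minimal polynomial x³ - 42 (irreducible over ℚ since 42 is not a perfect cube)

[ℚ(∛42)/ℚ] = 3


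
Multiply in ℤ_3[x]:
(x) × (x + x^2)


Expand and collect like terms; reduce coefficients mod 3:
x^0: 0·0 = 0 ≡ 0 (mod 3)
x^1: 0·1 + 1·0 = 0 ≡ 0 (mod 3)
x^2: 0·1 + 1·1 = 1 ≡ 1 (mod 3)
x^3: 1·1 = 1 ≡ 1 (mod 3)
Result: x^2 + x^3

f · g = x^2 + x^3


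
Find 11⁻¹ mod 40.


Use the extended Euclidean algorithm to write 1 = 11·s + 40·t; then s mod 40 is the inverse.
Euclidean algorithm:
  11 = 0·40 + 11
  40 = 3·11 + 7
  11 = 1·7 + 4
  7 = 1·4 + 3
  4 = 1·3 + 1
  3 = 3·1 + 0
gcd(11,40) = 1
Back-substitution gives: 11·(11) + 40·(-3) = 1
So 11⁻¹ ≡ 11 ≡ 11 (mod 40)
Check: 11 × 11 = 121 ≡ 1 (mod 40) ✓

11⁻¹ ≡ 11 (mod 40)


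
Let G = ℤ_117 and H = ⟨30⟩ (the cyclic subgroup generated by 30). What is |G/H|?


|⟨30⟩| = n / gcd(30, 117) = 117 / 3 = 39
H is normal (ℤ_117 is abelian).
|G/H| = |G| / |H| = 117 / 39 = 3

|G/H| = 3


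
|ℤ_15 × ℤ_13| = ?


|A × B| = |A| · |B|
|ℤ_15 × ℤ_13| = 15 × 13 = 195

|ℤ_15 × ℤ_13| = 195


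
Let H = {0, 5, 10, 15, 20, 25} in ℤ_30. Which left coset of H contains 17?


17 + H = {17 + h (mod 30) : h ∈ H}
17+0=17, 17+5=22, 17+10=27, 17+15=2, 17+20=7, 17+25=12
17 + H = {2, 7, 12, 17, 22, 27} = 2 + H

17 + H = {2, 7, 12, 17, 22, 27}


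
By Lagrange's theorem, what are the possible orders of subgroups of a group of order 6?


Lagrange's theorem: |H| divides |G|
|G| = 6
Divisors of 6: 1, 2, 3, 6

Possible subgroup orders: {1, 2, 3, 6}


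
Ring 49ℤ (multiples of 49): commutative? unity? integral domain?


49ℤ is a commutative ring under +,× but has no multiplicative identity (1 ∉ 49ℤ); it has no zero divisors, but without unity it is not an integral domain
Commutative: Yes
Integral domain: No
Has unity: No

49ℤ (multiples of 49): Commutative=Yes, Unity=No


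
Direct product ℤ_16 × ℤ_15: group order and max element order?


|ℤ_16 × ℤ_15| = 16 × 15 = 240
Max element order = lcm(16,15) = 240
Cyclic? Yes (gcd=1)

|ℤ_16×ℤ_15| = 240, max element order = 240


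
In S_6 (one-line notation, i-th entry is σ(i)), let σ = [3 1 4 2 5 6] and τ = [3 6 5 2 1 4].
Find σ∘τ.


σ∘τ: apply τ first, then σ
1 →τ 3 →σ 4
2 →τ 6 →σ 6
3 →τ 5 →σ 5
4 →τ 2 →σ 1
5 →τ 1 →σ 3
6 →τ 4 →σ 2

σ∘τ = [4 6 5 1 3 2]


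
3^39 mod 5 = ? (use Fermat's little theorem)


Fermat's little theorem: if p is prime and gcd(a,p)=1, then a^(p-1) ≡ 1 (mod p)
p = 5 is prime, gcd(3,5) = 1
Reduce exponent: 39 mod 4 = 3
So 3^39 ≡ 3^3 (mod 5)
3^3 mod 5 = 2

3^39 ≡ 2 (mod 5)


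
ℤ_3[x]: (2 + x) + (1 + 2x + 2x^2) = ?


Add coefficients mod 3:
x^0: 2 + 1 = 0 (mod 3)
x^1: 1 + 2 = 0 (mod 3)
x^2: 0 + 2 = 2 (mod 3)
Result: 2x^2

f + g = 2x^2


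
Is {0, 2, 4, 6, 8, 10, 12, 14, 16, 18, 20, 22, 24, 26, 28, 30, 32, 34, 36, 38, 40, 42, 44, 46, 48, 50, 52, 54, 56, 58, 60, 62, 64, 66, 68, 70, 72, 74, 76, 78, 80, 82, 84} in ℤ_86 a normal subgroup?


H = {0, 2, 4, 6, 8, 10, 12, 14, 16, 18, 20, 22, 24, 26, 28, 30, 32, 34, 36, 38, 40, 42, 44, 46, 48, 50, 52, 54, 56, 58, 60, 62, 64, 66, 68, 70, 72, 74, 76, 78, 80, 82, 84} in ℤ_86
ℤ_86 is abelian; every subgroup of an abelian group is normal

Yes, normal subgroup


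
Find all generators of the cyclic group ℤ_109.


g generates ℤ_n iff gcd(g,n) = 1
Prime factors of 109: 109
Generators are g ∈ {1,...,108} not divisible by any of these primes.
Generators: {1, 2, 3, 4, 5, 6, 7, 8, 9, 10, 11, 12, 13, 14, 15, 16, 17, 18, 19, 20, 21, 22, 23, 24, 25, 26, 27, 28, 29, 30, 31, 32, 33, 34, 35, 36, 37, 38, 39, 40, 41, 42, 43, 44, 45, 46, 47, 48, 49, 50, 51, 52, 53, 54, 55, 56, 57, 58, 59, 60, 61, 62, 63, 64, 65, 66, 67, 68, 69, 70, 71, 72, 73, 74, 75, 76, 77, 78, 79, 80, 81, 82, 83, 84, 85, 86, 87, 88, 89, 90, 91, 92, 93, 94, 95, 96, 97, 98, 99, 100, 101, 102, 103, 104, 105, 106, 107, 108}
Number of generators = φ(109) = 108

Generators of ℤ_109 = {1, 2, 3, 4, 5, 6, 7, 8, 9, 10, 11, 12, 13, 14, 15, 16, 17, 18, 19, 20, 21, 22, 23, 24, 25, 26, 27, 28, 29, 30, 31, 32, 33, 34, 35, 36, 37, 38, 39, 40, 41, 42, 43, 44, 45, 46, 47, 48, 49, 50, 51, 52, 53, 54, 55, 56, 57, 58, 59, 60, 61, 62, 63, 64, 65, 66, 67, 68, 69, 70, 71, 72, 73, 74, 75, 76, 77, 78, 79, 80, 81, 82, 83, 84, 85, 86, 87, 88, 89, 90, 91, 92, 93, 94, 95, 96, 97, 98, 99, 100, 101, 102, 103, 104, 105, 106, 107, 108}


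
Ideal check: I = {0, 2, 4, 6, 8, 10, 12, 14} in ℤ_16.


Check ideal conditions for I = {0, 2, 4, 6, 8, 10, 12, 14} in ℤ_16:
(1) I is an additive subgroup? Yes
(2) For r ∈ ℤ_16 and a ∈ I: r·a ∈ I? Yes

Yes, I is an ideal of ℤ_16


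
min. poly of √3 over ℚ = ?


√3 satisfies x² - 3 = 0, irreducible over ℚ since 3 is squarefree

Minimal polynomial: x² - 3


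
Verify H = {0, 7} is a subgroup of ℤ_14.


Subgroup test for H = {0, 7} in (ℤ_14, +):
(1) 0 ∈ H? Yes
(2) Closure: for all a,b ∈ H, (a+b) mod 14 ∈ H? Yes
(3) Inverses: for all a ∈ H, -a mod 14 ∈ H? Yes

Yes, H is a subgroup of ℤ_14


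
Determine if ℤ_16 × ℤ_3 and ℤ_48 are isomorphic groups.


Comparing ℤ_16 × ℤ_3 and ℤ_48:
gcd(16,3) = 1, so ℤ_16 × ℤ_3 ≅ ℤ_48 (CRT)

Yes, ℤ_16 × ℤ_3 ≅ ℤ_48


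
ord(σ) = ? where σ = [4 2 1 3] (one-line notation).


Cycle decomposition: (1 4 3)
Cycle lengths: 3
Order = lcm(3) = 3

ord(σ) = 3


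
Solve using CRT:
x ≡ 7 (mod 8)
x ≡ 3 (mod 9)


m₁ = 8, m₂ = 9, gcd = 1, so CRT applies. M = m₁·m₂ = 72
Let M₁ = M/m₁ = 9, M₂ = M/m₂ = 8
Find y₁ ≡ M₁⁻¹ (mod m₁): 9⁻¹ ≡ 1 (mod 8)
Find y₂ ≡ M₂⁻¹ (mod m₂): 8⁻¹ ≡ 8 (mod 9)
x = a₁·M₁·y₁ + a₂·M₂·y₂ = 7·9·1 + 3·8·8 = 255
Reduce mod 72: x ≡ 39
Check: 39 mod 8 = 7 ✓, 39 mod 9 = 3 ✓

x ≡ 39 (mod 72)


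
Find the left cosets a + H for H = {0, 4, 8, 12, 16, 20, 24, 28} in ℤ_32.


H = {0, 4, 8, 12, 16, 20, 24, 28}, |H| = 8
Number of cosets = |G|/|H| = 32/8 = 4
0 + H = {0, 4, 8, 12, 16, 20, 24, 28}
1 + H = {1, 5, 9, 13, 17, 21, 25, 29}
2 + H = {2, 6, 10, 14, 18, 22, 26, 30}
3 + H = {3, 7, 11, 15, 19, 23, 27, 31}

Cosets: 0+H={0,4,8,12,16,20,24,28}; 1+H={1,5,9,13,17,21,25,29}; 2+H={2,6,10,14,18,22,26,30}; 3+H={3,7,11,15,19,23,27,31}


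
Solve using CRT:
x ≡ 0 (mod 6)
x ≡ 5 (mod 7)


m₁ = 6, m₂ = 7, gcd = 1, so CRT applies. M = m₁·m₂ = 42
Let M₁ = M/m₁ = 7, M₂ = M/m₂ = 6
Find y₁ ≡ M₁⁻¹ (mod m₁): 7⁻¹ ≡ 1 (mod 6)
Find y₂ ≡ M₂⁻¹ (mod m₂): 6⁻¹ ≡ 6 (mod 7)
x = a₁·M₁·y₁ + a₂·M₂·y₂ = 0·7·1 + 5·6·6 = 180
Reduce mod 42: x ≡ 12
Check: 12 mod 6 = 0 ✓, 12 mod 7 = 5 ✓

x ≡ 12 (mod 42)


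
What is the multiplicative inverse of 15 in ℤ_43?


Use the extended Euclidean algorithm to write 1 = 15·s + 43·t; then s mod 43 is the inverse.
Euclidean algorithm:
  15 = 0·43 + 15
  43 = 2·15 + 13
  15 = 1·13 + 2
  13 = 6·2 + 1
  2 = 2·1 + 0
gcd(15,43) = 1
Back-substitution gives: 15·(-20) + 43·(7) = 1
So 15⁻¹ ≡ -20 ≡ 23 (mod 43)
Check: 15 × 23 = 345 ≡ 1 (mod 43) ✓

15⁻¹ ≡ 23 (mod 43)
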